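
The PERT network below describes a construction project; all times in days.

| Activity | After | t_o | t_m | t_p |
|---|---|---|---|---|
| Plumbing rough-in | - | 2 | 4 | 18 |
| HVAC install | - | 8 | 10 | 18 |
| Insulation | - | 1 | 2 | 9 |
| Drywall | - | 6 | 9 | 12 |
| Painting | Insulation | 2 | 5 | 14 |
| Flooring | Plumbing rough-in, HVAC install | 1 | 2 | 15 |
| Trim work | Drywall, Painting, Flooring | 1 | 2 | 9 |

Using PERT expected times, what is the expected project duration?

te_Plumbing rough-in = (2 + 4·4 + 18)/6 = 36/6 = 6
te_HVAC install = (8 + 4·10 + 18)/6 = 66/6 = 11
te_Insulation = (1 + 4·2 + 9)/6 = 18/6 = 3
te_Drywall = (6 + 4·9 + 12)/6 = 54/6 = 9
te_Painting = (2 + 4·5 + 14)/6 = 36/6 = 6
te_Flooring = (1 + 4·2 + 15)/6 = 24/6 = 4
te_Trim work = (1 + 4·2 + 9)/6 = 18/6 = 3

Forward pass:
ES_Plumbing rough-in = 0; EF_Plumbing rough-in = 6
ES_HVAC install = 0; EF_HVAC install = 11
ES_Insulation = 0; EF_Insulation = 3
ES_Drywall = 0; EF_Drywall = 9
ES_Painting = 3; EF_Painting = 3+6 = 9
ES_Flooring = max(EF_Plumbing rough-in=6, EF_HVAC install=11) = 11; EF_Flooring = 11+4 = 15
ES_Trim work = max(EF_Drywall=9, EF_Painting=9, EF_Flooring=15) = 15; EF_Trim work = 15+3 = 18
Expected project duration μ = 18 days. Critical path: HVAC install → Flooring → Trim work.

18 days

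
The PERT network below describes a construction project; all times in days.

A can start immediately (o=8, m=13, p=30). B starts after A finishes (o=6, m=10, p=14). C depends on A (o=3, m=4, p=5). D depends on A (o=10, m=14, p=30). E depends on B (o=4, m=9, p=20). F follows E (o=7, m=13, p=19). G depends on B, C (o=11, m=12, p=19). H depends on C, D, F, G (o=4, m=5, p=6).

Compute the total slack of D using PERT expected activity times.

te_A = (8 + 4·13 + 30)/6 = 90/6 = 15
te_B = (6 + 4·10 + 14)/6 = 60/6 = 10
te_C = (3 + 4·4 + 5)/6 = 24/6 = 4
te_D = (10 + 4·14 + 30)/6 = 96/6 = 16
te_E = (4 + 4·9 + 20)/6 = 60/6 = 10
te_F = (7 + 4·13 + 19)/6 = 78/6 = 13
te_G = (11 + 4·12 + 19)/6 = 78/6 = 13
te_H = (4 + 4·5 + 6)/6 = 30/6 = 5

Forward pass:
ES_A = 0; EF_A = 15
ES_B = 15; EF_B = 15+10 = 25
ES_C = 15; EF_C = 15+4 = 19
ES_D = 15; EF_D = 15+16 = 31
ES_E = 25; EF_E = 25+10 = 35
ES_F = 35; EF_F = 35+13 = 48
ES_G = max(EF_B=25, EF_C=19) = 25; EF_G = 25+13 = 38
ES_H = max(EF_C=19, EF_D=31, EF_F=48, EF_G=38) = 48; EF_H = 48+5 = 53
Expected project duration μ = 53 days. Critical path: A → B → E → F → H.

Backward pass:
LF_H = 53; LS_H = 53−5 = 48
LF_G = LS_H = 48; LS_G = 48−13 = 35
LF_F = LS_H = 48; LS_F = 48−13 = 35
LF_E = LS_F = 35; LS_E = 35−10 = 25
LF_D = LS_H = 48; LS_D = 48−16 = 32
LF_C = min(LS_G=35, LS_H=48) = 35; LS_C = 35−4 = 31
LF_B = min(LS_E=25, LS_G=35) = 25; LS_B = 25−10 = 15
LF_A = min(LS_B=15, LS_C=31, LS_D=32) = 15; LS_A = 15−15 = 0
Slack_D = LS_D − ES_D = 32 − 15 = 17

17 days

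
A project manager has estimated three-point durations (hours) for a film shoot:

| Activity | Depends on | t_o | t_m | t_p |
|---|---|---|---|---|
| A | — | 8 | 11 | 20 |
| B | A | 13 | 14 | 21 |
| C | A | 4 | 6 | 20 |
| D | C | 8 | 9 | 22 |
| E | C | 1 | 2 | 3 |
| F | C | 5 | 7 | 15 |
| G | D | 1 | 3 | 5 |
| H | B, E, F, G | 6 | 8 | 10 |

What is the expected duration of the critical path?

te_A = (8 + 4·11 + 20)/6 = 72/6 = 12
te_B = (13 + 4·14 + 21)/6 = 90/6 = 15
te_C = (4 + 4·6 + 20)/6 = 48/6 = 8
te_D = (8 + 4·9 + 22)/6 = 66/6 = 11
te_E = (1 + 4·2 + 3)/6 = 12/6 = 2
te_F = (5 + 4·7 + 15)/6 = 48/6 = 8
te_G = (1 + 4·3 + 5)/6 = 18/6 = 3
te_H = (6 + 4·8 + 10)/6 = 48/6 = 8

Forward pass:
ES_A = 0; EF_A = 12
ES_B = 12; EF_B = 12+15 = 27
ES_C = 12; EF_C = 12+8 = 20
ES_D = 20; EF_D = 20+11 = 31
ES_E = 20; EF_E = 20+2 = 22
ES_F = 20; EF_F = 20+8 = 28
ES_G = 31; EF_G = 31+3 = 34
ES_H = max(EF_B=27, EF_E=22, EF_F=28, EF_G=34) = 34; EF_H = 34+8 = 42
Expected project duration μ = 42 hours. Critical path: A → C → D → G → H.

42 hours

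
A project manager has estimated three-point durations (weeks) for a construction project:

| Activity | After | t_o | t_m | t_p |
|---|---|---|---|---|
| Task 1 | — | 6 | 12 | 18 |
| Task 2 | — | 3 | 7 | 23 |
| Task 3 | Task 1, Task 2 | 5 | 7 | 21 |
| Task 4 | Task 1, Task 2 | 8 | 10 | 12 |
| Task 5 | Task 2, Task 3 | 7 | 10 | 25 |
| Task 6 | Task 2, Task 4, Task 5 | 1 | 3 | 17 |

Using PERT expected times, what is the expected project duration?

38 weeks

te_Task 1 = (6 + 4·12 + 18)/6 = 72/6 = 12
te_Task 2 = (3 + 4·7 + 23)/6 = 54/6 = 9
te_Task 3 = (5 + 4·7 + 21)/6 = 54/6 = 9
te_Task 4 = (8 + 4·10 + 12)/6 = 60/6 = 10
te_Task 5 = (7 + 4·10 + 25)/6 = 72/6 = 12
te_Task 6 = (1 + 4·3 + 17)/6 = 30/6 = 5

Forward pass:
ES_Task 1 = 0; EF_Task 1 = 12
ES_Task 2 = 0; EF_Task 2 = 9
ES_Task 3 = max(EF_Task 1=12, EF_Task 2=9) = 12; EF_Task 3 = 12+9 = 21
ES_Task 4 = max(EF_Task 1=12, EF_Task 2=9) = 12; EF_Task 4 = 12+10 = 22
ES_Task 5 = max(EF_Task 2=9, EF_Task 3=21) = 21; EF_Task 5 = 21+12 = 33
ES_Task 6 = max(EF_Task 2=9, EF_Task 4=22, EF_Task 5=33) = 33; EF_Task 6 = 33+5 = 38
Expected project duration μ = 38 weeks. Critical path: Task 1 → Task 3 → Task 5 → Task 6.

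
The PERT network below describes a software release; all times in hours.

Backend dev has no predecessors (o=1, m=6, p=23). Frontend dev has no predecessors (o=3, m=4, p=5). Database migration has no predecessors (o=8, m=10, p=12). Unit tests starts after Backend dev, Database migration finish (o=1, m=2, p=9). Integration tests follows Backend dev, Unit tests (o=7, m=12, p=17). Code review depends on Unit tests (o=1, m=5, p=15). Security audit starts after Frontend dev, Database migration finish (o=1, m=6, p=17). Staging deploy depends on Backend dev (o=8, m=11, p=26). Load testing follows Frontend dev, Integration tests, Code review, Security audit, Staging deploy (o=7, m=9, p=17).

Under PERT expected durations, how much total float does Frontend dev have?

14 hours

te_Backend dev = (1 + 4·6 + 23)/6 = 48/6 = 8
te_Frontend dev = (3 + 4·4 + 5)/6 = 24/6 = 4
te_Database migration = (8 + 4·10 + 12)/6 = 60/6 = 10
te_Unit tests = (1 + 4·2 + 9)/6 = 18/6 = 3
te_Integration tests = (7 + 4·12 + 17)/6 = 72/6 = 12
te_Code review = (1 + 4·5 + 15)/6 = 36/6 = 6
te_Security audit = (1 + 4·6 + 17)/6 = 42/6 = 7
te_Staging deploy = (8 + 4·11 + 26)/6 = 78/6 = 13
te_Load testing = (7 + 4·9 + 17)/6 = 60/6 = 10

Forward pass:
ES_Backend dev = 0; EF_Backend dev = 8
ES_Frontend dev = 0; EF_Frontend dev = 4
ES_Database migration = 0; EF_Database migration = 10
ES_Unit tests = max(EF_Backend dev=8, EF_Database migration=10) = 10; EF_Unit tests = 10+3 = 13
ES_Integration tests = max(EF_Backend dev=8, EF_Unit tests=13) = 13; EF_Integration tests = 13+12 = 25
ES_Code review = 13; EF_Code review = 13+6 = 19
ES_Security audit = max(EF_Frontend dev=4, EF_Database migration=10) = 10; EF_Security audit = 10+7 = 17
ES_Staging deploy = 8; EF_Staging deploy = 8+13 = 21
ES_Load testing = max(EF_Frontend dev=4, EF_Integration tests=25, EF_Code review=19, EF_Security audit=17, EF_Staging deploy=21) = 25; EF_Load testing = 25+10 = 35
Expected project duration μ = 35 hours. Critical path: Database migration → Unit tests → Integration tests → Load testing.

Backward pass:
LF_Load testing = 35; LS_Load testing = 35−10 = 25
LF_Staging deploy = LS_Load testing = 25; LS_Staging deploy = 25−13 = 12
LF_Security audit = LS_Load testing = 25; LS_Security audit = 25−7 = 18
LF_Code review = LS_Load testing = 25; LS_Code review = 25−6 = 19
LF_Integration tests = LS_Load testing = 25; LS_Integration tests = 25−12 = 13
LF_Unit tests = min(LS_Integration tests=13, LS_Code review=19) = 13; LS_Unit tests = 13−3 = 10
LF_Database migration = min(LS_Unit tests=10, LS_Security audit=18) = 10; LS_Database migration = 10−10 = 0
LF_Frontend dev = min(LS_Security audit=18, LS_Load testing=25) = 18; LS_Frontend dev = 18−4 = 14
LF_Backend dev = min(LS_Unit tests=10, LS_Integration tests=13, LS_Staging deploy=12) = 10; LS_Backend dev = 10−8 = 2
Slack_Frontend dev = LS_Frontend dev − ES_Frontend dev = 14 − 0 = 14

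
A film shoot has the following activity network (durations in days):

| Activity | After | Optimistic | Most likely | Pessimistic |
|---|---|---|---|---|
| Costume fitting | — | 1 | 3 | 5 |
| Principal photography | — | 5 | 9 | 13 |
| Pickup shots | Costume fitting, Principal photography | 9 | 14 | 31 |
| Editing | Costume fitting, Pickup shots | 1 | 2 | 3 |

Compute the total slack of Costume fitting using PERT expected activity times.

6 days

te_Costume fitting = (1 + 4·3 + 5)/6 = 18/6 = 3
te_Principal photography = (5 + 4·9 + 13)/6 = 54/6 = 9
te_Pickup shots = (9 + 4·14 + 31)/6 = 96/6 = 16
te_Editing = (1 + 4·2 + 3)/6 = 12/6 = 2

Forward pass:
ES_Costume fitting = 0; EF_Costume fitting = 3
ES_Principal photography = 0; EF_Principal photography = 9
ES_Pickup shots = max(EF_Costume fitting=3, EF_Principal photography=9) = 9; EF_Pickup shots = 9+16 = 25
ES_Editing = max(EF_Costume fitting=3, EF_Pickup shots=25) = 25; EF_Editing = 25+2 = 27
Expected project duration μ = 27 days. Critical path: Principal photography → Pickup shots → Editing.

Backward pass:
LF_Editing = 27; LS_Editing = 27−2 = 25
LF_Pickup shots = LS_Editing = 25; LS_Pickup shots = 25−16 = 9
LF_Principal photography = LS_Pickup shots = 9; LS_Principal photography = 9−9 = 0
LF_Costume fitting = min(LS_Pickup shots=9, LS_Editing=25) = 9; LS_Costume fitting = 9−3 = 6
Slack_Costume fitting = LS_Costume fitting − ES_Costume fitting = 6 − 0 = 6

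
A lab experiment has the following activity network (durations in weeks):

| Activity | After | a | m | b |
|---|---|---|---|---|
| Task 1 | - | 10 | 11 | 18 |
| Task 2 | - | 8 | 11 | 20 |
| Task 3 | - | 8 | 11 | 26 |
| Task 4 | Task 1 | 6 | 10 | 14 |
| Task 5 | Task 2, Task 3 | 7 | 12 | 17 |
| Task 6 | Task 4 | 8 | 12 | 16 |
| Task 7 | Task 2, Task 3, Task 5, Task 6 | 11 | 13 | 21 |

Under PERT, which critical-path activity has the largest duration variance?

Task 7

te_Task 1 = (10 + 4·11 + 18)/6 = 72/6 = 12; σ²_Task 1 = ((18−10)/6)² = 1.778
te_Task 2 = (8 + 4·11 + 20)/6 = 72/6 = 12; σ²_Task 2 = ((20−8)/6)² = 4.000
te_Task 3 = (8 + 4·11 + 26)/6 = 78/6 = 13; σ²_Task 3 = ((26−8)/6)² = 9.000
te_Task 4 = (6 + 4·10 + 14)/6 = 60/6 = 10; σ²_Task 4 = ((14−6)/6)² = 1.778
te_Task 5 = (7 + 4·12 + 17)/6 = 72/6 = 12; σ²_Task 5 = ((17−7)/6)² = 2.778
te_Task 6 = (8 + 4·12 + 16)/6 = 72/6 = 12; σ²_Task 6 = ((16−8)/6)² = 1.778
te_Task 7 = (11 + 4·13 + 21)/6 = 84/6 = 14; σ²_Task 7 = ((21−11)/6)² = 2.778

Forward pass:
ES_Task 1 = 0; EF_Task 1 = 12
ES_Task 2 = 0; EF_Task 2 = 12
ES_Task 3 = 0; EF_Task 3 = 13
ES_Task 4 = 12; EF_Task 4 = 12+10 = 22
ES_Task 5 = max(EF_Task 2=12, EF_Task 3=13) = 13; EF_Task 5 = 13+12 = 25
ES_Task 6 = 22; EF_Task 6 = 22+12 = 34
ES_Task 7 = max(EF_Task 2=12, EF_Task 3=13, EF_Task 5=25, EF_Task 6=34) = 34; EF_Task 7 = 34+14 = 48
Expected project duration μ = 48 weeks. Critical path: Task 1 → Task 4 → Task 6 → Task 7.

Variances on critical path: σ²_Task 1=1.778, σ²_Task 4=1.778, σ²_Task 6=1.778, σ²_Task 7=2.778.
Largest is σ²_Task 7 = 2.778.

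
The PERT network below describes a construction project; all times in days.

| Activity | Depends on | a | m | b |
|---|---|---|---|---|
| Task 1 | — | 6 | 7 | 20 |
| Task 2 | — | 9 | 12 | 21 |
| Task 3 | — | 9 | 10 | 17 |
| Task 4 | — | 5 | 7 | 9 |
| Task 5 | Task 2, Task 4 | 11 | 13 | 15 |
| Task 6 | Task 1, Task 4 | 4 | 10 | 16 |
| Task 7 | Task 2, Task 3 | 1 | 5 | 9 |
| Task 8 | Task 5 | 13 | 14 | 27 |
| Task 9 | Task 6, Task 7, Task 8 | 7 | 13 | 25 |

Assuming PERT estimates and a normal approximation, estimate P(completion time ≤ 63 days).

te_Task 1 = (6 + 4·7 + 20)/6 = 54/6 = 9; σ²_Task 1 = ((20−6)/6)² = 5.444
te_Task 2 = (9 + 4·12 + 21)/6 = 78/6 = 13; σ²_Task 2 = ((21−9)/6)² = 4.000
te_Task 3 = (9 + 4·10 + 17)/6 = 66/6 = 11; σ²_Task 3 = ((17−9)/6)² = 1.778
te_Task 4 = (5 + 4·7 + 9)/6 = 42/6 = 7; σ²_Task 4 = ((9−5)/6)² = 0.444
te_Task 5 = (11 + 4·13 + 15)/6 = 78/6 = 13; σ²_Task 5 = ((15−11)/6)² = 0.444
te_Task 6 = (4 + 4·10 + 16)/6 = 60/6 = 10; σ²_Task 6 = ((16−4)/6)² = 4.000
te_Task 7 = (1 + 4·5 + 9)/6 = 30/6 = 5; σ²_Task 7 = ((9−1)/6)² = 1.778
te_Task 8 = (13 + 4·14 + 27)/6 = 96/6 = 16; σ²_Task 8 = ((27−13)/6)² = 5.444
te_Task 9 = (7 + 4·13 + 25)/6 = 84/6 = 14; σ²_Task 9 = ((25−7)/6)² = 9.000

Forward pass:
ES_Task 1 = 0; EF_Task 1 = 9
ES_Task 2 = 0; EF_Task 2 = 13
ES_Task 3 = 0; EF_Task 3 = 11
ES_Task 4 = 0; EF_Task 4 = 7
ES_Task 5 = max(EF_Task 2=13, EF_Task 4=7) = 13; EF_Task 5 = 13+13 = 26
ES_Task 6 = max(EF_Task 1=9, EF_Task 4=7) = 9; EF_Task 6 = 9+10 = 19
ES_Task 7 = max(EF_Task 2=13, EF_Task 3=11) = 13; EF_Task 7 = 13+5 = 18
ES_Task 8 = 26; EF_Task 8 = 26+16 = 42
ES_Task 9 = max(EF_Task 6=19, EF_Task 7=18, EF_Task 8=42) = 42; EF_Task 9 = 42+14 = 56
Expected project duration μ = 56 days. Critical path: Task 2 → Task 5 → Task 8 → Task 9.

Variance along critical path = 4.000 + 0.444 + 5.444 + 9.000 = 18.889; σ = √18.889 = 4.346 days.
Z = (63 − 56) / 4.346 = 1.611
P(T ≤ 63) = Φ(1.611) ≈ 0.946

0.946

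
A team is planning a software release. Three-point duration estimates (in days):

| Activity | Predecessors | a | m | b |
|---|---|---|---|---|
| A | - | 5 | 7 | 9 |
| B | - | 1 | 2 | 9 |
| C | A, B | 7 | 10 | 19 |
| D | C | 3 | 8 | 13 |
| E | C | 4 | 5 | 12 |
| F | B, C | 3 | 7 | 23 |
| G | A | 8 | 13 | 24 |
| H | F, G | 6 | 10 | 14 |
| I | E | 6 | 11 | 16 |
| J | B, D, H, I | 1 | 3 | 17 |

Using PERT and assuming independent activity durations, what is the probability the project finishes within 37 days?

0.156

te_A = (5 + 4·7 + 9)/6 = 42/6 = 7; σ²_A = ((9−5)/6)² = 0.444
te_B = (1 + 4·2 + 9)/6 = 18/6 = 3; σ²_B = ((9−1)/6)² = 1.778
te_C = (7 + 4·10 + 19)/6 = 66/6 = 11; σ²_C = ((19−7)/6)² = 4.000
te_D = (3 + 4·8 + 13)/6 = 48/6 = 8; σ²_D = ((13−3)/6)² = 2.778
te_E = (4 + 4·5 + 12)/6 = 36/6 = 6; σ²_E = ((12−4)/6)² = 1.778
te_F = (3 + 4·7 + 23)/6 = 54/6 = 9; σ²_F = ((23−3)/6)² = 11.111
te_G = (8 + 4·13 + 24)/6 = 84/6 = 14; σ²_G = ((24−8)/6)² = 7.111
te_H = (6 + 4·10 + 14)/6 = 60/6 = 10; σ²_H = ((14−6)/6)² = 1.778
te_I = (6 + 4·11 + 16)/6 = 66/6 = 11; σ²_I = ((16−6)/6)² = 2.778
te_J = (1 + 4·3 + 17)/6 = 30/6 = 5; σ²_J = ((17−1)/6)² = 7.111

Forward pass:
ES_A = 0; EF_A = 7
ES_B = 0; EF_B = 3
ES_C = max(EF_A=7, EF_B=3) = 7; EF_C = 7+11 = 18
ES_D = 18; EF_D = 18+8 = 26
ES_E = 18; EF_E = 18+6 = 24
ES_F = max(EF_B=3, EF_C=18) = 18; EF_F = 18+9 = 27
ES_G = 7; EF_G = 7+14 = 21
ES_H = max(EF_F=27, EF_G=21) = 27; EF_H = 27+10 = 37
ES_I = 24; EF_I = 24+11 = 35
ES_J = max(EF_B=3, EF_D=26, EF_H=37, EF_I=35) = 37; EF_J = 37+5 = 42
Expected project duration μ = 42 days. Critical path: A → C → F → H → J.

Variance along critical path = 0.444 + 4.000 + 11.111 + 1.778 + 7.111 = 24.444; σ = √24.444 = 4.944 days.
Z = (37 − 42) / 4.944 = -1.011
P(T ≤ 37) = Φ(-1.011) ≈ 0.156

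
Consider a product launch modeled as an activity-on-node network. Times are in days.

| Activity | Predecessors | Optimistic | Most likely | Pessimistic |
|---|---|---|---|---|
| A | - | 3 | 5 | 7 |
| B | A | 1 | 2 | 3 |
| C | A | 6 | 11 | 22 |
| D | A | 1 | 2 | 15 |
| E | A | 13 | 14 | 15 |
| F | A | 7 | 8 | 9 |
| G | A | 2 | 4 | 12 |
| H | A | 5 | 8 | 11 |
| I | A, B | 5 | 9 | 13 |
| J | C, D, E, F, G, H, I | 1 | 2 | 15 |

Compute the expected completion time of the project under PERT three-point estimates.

te_A = (3 + 4·5 + 7)/6 = 30/6 = 5
te_B = (1 + 4·2 + 3)/6 = 12/6 = 2
te_C = (6 + 4·11 + 22)/6 = 72/6 = 12
te_D = (1 + 4·2 + 15)/6 = 24/6 = 4
te_E = (13 + 4·14 + 15)/6 = 84/6 = 14
te_F = (7 + 4·8 + 9)/6 = 48/6 = 8
te_G = (2 + 4·4 + 12)/6 = 30/6 = 5
te_H = (5 + 4·8 + 11)/6 = 48/6 = 8
te_I = (5 + 4·9 + 13)/6 = 54/6 = 9
te_J = (1 + 4·2 + 15)/6 = 24/6 = 4

Forward pass:
ES_A = 0; EF_A = 5
ES_B = 5; EF_B = 5+2 = 7
ES_C = 5; EF_C = 5+12 = 17
ES_D = 5; EF_D = 5+4 = 9
ES_E = 5; EF_E = 5+14 = 19
ES_F = 5; EF_F = 5+8 = 13
ES_G = 5; EF_G = 5+5 = 10
ES_H = 5; EF_H = 5+8 = 13
ES_I = max(EF_A=5, EF_B=7) = 7; EF_I = 7+9 = 16
ES_J = max(EF_C=17, EF_D=9, EF_E=19, EF_F=13, EF_G=10, EF_H=13, EF_I=16) = 19; EF_J = 19+4 = 23
Expected project duration μ = 23 days. Critical path: A → E → J.

23 days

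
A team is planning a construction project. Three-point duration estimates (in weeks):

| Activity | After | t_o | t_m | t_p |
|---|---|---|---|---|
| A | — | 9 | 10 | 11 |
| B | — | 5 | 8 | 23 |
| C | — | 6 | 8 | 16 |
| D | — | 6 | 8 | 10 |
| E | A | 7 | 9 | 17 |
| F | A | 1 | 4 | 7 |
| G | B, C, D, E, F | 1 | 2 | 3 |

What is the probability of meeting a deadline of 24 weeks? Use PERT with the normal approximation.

te_A = (9 + 4·10 + 11)/6 = 60/6 = 10; σ²_A = ((11−9)/6)² = 0.111
te_B = (5 + 4·8 + 23)/6 = 60/6 = 10; σ²_B = ((23−5)/6)² = 9.000
te_C = (6 + 4·8 + 16)/6 = 54/6 = 9; σ²_C = ((16−6)/6)² = 2.778
te_D = (6 + 4·8 + 10)/6 = 48/6 = 8; σ²_D = ((10−6)/6)² = 0.444
te_E = (7 + 4·9 + 17)/6 = 60/6 = 10; σ²_E = ((17−7)/6)² = 2.778
te_F = (1 + 4·4 + 7)/6 = 24/6 = 4; σ²_F = ((7−1)/6)² = 1.000
te_G = (1 + 4·2 + 3)/6 = 12/6 = 2; σ²_G = ((3−1)/6)² = 0.111

Forward pass:
ES_A = 0; EF_A = 10
ES_B = 0; EF_B = 10
ES_C = 0; EF_C = 9
ES_D = 0; EF_D = 8
ES_E = 10; EF_E = 10+10 = 20
ES_F = 10; EF_F = 10+4 = 14
ES_G = max(EF_B=10, EF_C=9, EF_D=8, EF_E=20, EF_F=14) = 20; EF_G = 20+2 = 22
Expected project duration μ = 22 weeks. Critical path: A → E → G.

Variance along critical path = 0.111 + 2.778 + 0.111 = 3.000; σ = √3.000 = 1.732 weeks.
Z = (24 − 22) / 1.732 = 1.155
P(T ≤ 24) = Φ(1.155) ≈ 0.876

0.876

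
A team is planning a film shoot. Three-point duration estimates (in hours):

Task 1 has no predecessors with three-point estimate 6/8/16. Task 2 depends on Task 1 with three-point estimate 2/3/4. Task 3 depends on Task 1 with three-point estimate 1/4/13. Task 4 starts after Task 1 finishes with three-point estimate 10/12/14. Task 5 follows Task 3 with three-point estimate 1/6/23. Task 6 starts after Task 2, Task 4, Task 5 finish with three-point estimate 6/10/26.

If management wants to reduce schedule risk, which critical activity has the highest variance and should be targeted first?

te_Task 1 = (6 + 4·8 + 16)/6 = 54/6 = 9; σ²_Task 1 = ((16−6)/6)² = 2.778
te_Task 2 = (2 + 4·3 + 4)/6 = 18/6 = 3; σ²_Task 2 = ((4−2)/6)² = 0.111
te_Task 3 = (1 + 4·4 + 13)/6 = 30/6 = 5; σ²_Task 3 = ((13−1)/6)² = 4.000
te_Task 4 = (10 + 4·12 + 14)/6 = 72/6 = 12; σ²_Task 4 = ((14−10)/6)² = 0.444
te_Task 5 = (1 + 4·6 + 23)/6 = 48/6 = 8; σ²_Task 5 = ((23−1)/6)² = 13.444
te_Task 6 = (6 + 4·10 + 26)/6 = 72/6 = 12; σ²_Task 6 = ((26−6)/6)² = 11.111

Forward pass:
ES_Task 1 = 0; EF_Task 1 = 9
ES_Task 2 = 9; EF_Task 2 = 9+3 = 12
ES_Task 3 = 9; EF_Task 3 = 9+5 = 14
ES_Task 4 = 9; EF_Task 4 = 9+12 = 21
ES_Task 5 = 14; EF_Task 5 = 14+8 = 22
ES_Task 6 = max(EF_Task 2=12, EF_Task 4=21, EF_Task 5=22) = 22; EF_Task 6 = 22+12 = 34
Expected project duration μ = 34 hours. Critical path: Task 1 → Task 3 → Task 5 → Task 6.

Variances on critical path: σ²_Task 1=2.778, σ²_Task 3=4.000, σ²_Task 5=13.444, σ²_Task 6=11.111.
Largest is σ²_Task 5 = 13.444.

Task 5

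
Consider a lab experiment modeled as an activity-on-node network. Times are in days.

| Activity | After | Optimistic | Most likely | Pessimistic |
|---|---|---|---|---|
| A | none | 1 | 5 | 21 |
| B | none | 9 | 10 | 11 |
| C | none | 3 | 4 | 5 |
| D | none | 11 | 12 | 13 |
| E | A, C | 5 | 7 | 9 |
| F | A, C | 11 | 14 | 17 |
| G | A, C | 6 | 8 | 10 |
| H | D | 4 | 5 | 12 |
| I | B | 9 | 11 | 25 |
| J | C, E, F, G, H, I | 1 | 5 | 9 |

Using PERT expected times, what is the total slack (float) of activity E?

te_A = (1 + 4·5 + 21)/6 = 42/6 = 7
te_B = (9 + 4·10 + 11)/6 = 60/6 = 10
te_C = (3 + 4·4 + 5)/6 = 24/6 = 4
te_D = (11 + 4·12 + 13)/6 = 72/6 = 12
te_E = (5 + 4·7 + 9)/6 = 42/6 = 7
te_F = (11 + 4·14 + 17)/6 = 84/6 = 14
te_G = (6 + 4·8 + 10)/6 = 48/6 = 8
te_H = (4 + 4·5 + 12)/6 = 36/6 = 6
te_I = (9 + 4·11 + 25)/6 = 78/6 = 13
te_J = (1 + 4·5 + 9)/6 = 30/6 = 5

Forward pass:
ES_A = 0; EF_A = 7
ES_B = 0; EF_B = 10
ES_C = 0; EF_C = 4
ES_D = 0; EF_D = 12
ES_E = max(EF_A=7, EF_C=4) = 7; EF_E = 7+7 = 14
ES_F = max(EF_A=7, EF_C=4) = 7; EF_F = 7+14 = 21
ES_G = max(EF_A=7, EF_C=4) = 7; EF_G = 7+8 = 15
ES_H = 12; EF_H = 12+6 = 18
ES_I = 10; EF_I = 10+13 = 23
ES_J = max(EF_C=4, EF_E=14, EF_F=21, EF_G=15, EF_H=18, EF_I=23) = 23; EF_J = 23+5 = 28
Expected project duration μ = 28 days. Critical path: B → I → J.

Backward pass:
LF_J = 28; LS_J = 28−5 = 23
LF_I = LS_J = 23; LS_I = 23−13 = 10
LF_H = LS_J = 23; LS_H = 23−6 = 17
LF_G = LS_J = 23; LS_G = 23−8 = 15
LF_F = LS_J = 23; LS_F = 23−14 = 9
LF_E = LS_J = 23; LS_E = 23−7 = 16
LF_D = LS_H = 17; LS_D = 17−12 = 5
LF_C = min(LS_E=16, LS_F=9, LS_G=15, LS_J=23) = 9; LS_C = 9−4 = 5
LF_B = LS_I = 10; LS_B = 10−10 = 0
LF_A = min(LS_E=16, LS_F=9, LS_G=15) = 9; LS_A = 9−7 = 2
Slack_E = LS_E − ES_E = 16 − 7 = 9

9 days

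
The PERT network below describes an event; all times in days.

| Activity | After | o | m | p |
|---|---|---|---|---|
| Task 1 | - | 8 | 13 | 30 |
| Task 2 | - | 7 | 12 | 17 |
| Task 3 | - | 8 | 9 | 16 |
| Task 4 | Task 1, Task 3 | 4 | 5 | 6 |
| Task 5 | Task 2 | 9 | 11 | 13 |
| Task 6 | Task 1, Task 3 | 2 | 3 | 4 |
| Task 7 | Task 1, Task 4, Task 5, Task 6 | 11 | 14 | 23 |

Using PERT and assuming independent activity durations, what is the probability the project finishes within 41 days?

te_Task 1 = (8 + 4·13 + 30)/6 = 90/6 = 15; σ²_Task 1 = ((30−8)/6)² = 13.444
te_Task 2 = (7 + 4·12 + 17)/6 = 72/6 = 12; σ²_Task 2 = ((17−7)/6)² = 2.778
te_Task 3 = (8 + 4·9 + 16)/6 = 60/6 = 10; σ²_Task 3 = ((16−8)/6)² = 1.778
te_Task 4 = (4 + 4·5 + 6)/6 = 30/6 = 5; σ²_Task 4 = ((6−4)/6)² = 0.111
te_Task 5 = (9 + 4·11 + 13)/6 = 66/6 = 11; σ²_Task 5 = ((13−9)/6)² = 0.444
te_Task 6 = (2 + 4·3 + 4)/6 = 18/6 = 3; σ²_Task 6 = ((4−2)/6)² = 0.111
te_Task 7 = (11 + 4·14 + 23)/6 = 90/6 = 15; σ²_Task 7 = ((23−11)/6)² = 4.000

Forward pass:
ES_Task 1 = 0; EF_Task 1 = 15
ES_Task 2 = 0; EF_Task 2 = 12
ES_Task 3 = 0; EF_Task 3 = 10
ES_Task 4 = max(EF_Task 1=15, EF_Task 3=10) = 15; EF_Task 4 = 15+5 = 20
ES_Task 5 = 12; EF_Task 5 = 12+11 = 23
ES_Task 6 = max(EF_Task 1=15, EF_Task 3=10) = 15; EF_Task 6 = 15+3 = 18
ES_Task 7 = max(EF_Task 1=15, EF_Task 4=20, EF_Task 5=23, EF_Task 6=18) = 23; EF_Task 7 = 23+15 = 38
Expected project duration μ = 38 days. Critical path: Task 2 → Task 5 → Task 7.

Variance along critical path = 2.778 + 0.444 + 4.000 = 7.222; σ = √7.222 = 2.687 days.
Z = (41 − 38) / 2.687 = 1.116
P(T ≤ 41) = Φ(1.116) ≈ 0.868

0.868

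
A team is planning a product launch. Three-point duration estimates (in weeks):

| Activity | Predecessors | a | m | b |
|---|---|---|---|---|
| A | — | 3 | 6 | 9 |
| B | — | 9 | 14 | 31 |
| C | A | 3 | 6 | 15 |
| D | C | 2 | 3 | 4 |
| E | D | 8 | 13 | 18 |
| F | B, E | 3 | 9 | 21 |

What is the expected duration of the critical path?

te_A = (3 + 4·6 + 9)/6 = 36/6 = 6
te_B = (9 + 4·14 + 31)/6 = 96/6 = 16
te_C = (3 + 4·6 + 15)/6 = 42/6 = 7
te_D = (2 + 4·3 + 4)/6 = 18/6 = 3
te_E = (8 + 4·13 + 18)/6 = 78/6 = 13
te_F = (3 + 4·9 + 21)/6 = 60/6 = 10

Forward pass:
ES_A = 0; EF_A = 6
ES_B = 0; EF_B = 16
ES_C = 6; EF_C = 6+7 = 13
ES_D = 13; EF_D = 13+3 = 16
ES_E = 16; EF_E = 16+13 = 29
ES_F = max(EF_B=16, EF_E=29) = 29; EF_F = 29+10 = 39
Expected project duration μ = 39 weeks. Critical path: A → C → D → E → F.

39 weeks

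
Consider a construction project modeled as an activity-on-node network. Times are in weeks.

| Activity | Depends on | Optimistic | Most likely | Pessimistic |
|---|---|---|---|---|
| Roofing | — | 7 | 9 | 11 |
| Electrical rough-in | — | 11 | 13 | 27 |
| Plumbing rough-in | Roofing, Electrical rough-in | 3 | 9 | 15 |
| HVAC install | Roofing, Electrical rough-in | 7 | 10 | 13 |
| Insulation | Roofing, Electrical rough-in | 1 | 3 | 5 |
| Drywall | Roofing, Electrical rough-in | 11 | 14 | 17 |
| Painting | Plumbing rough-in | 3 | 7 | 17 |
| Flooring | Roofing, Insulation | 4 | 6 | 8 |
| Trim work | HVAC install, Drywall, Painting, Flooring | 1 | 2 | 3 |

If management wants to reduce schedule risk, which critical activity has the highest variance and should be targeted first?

Electrical rough-in

te_Roofing = (7 + 4·9 + 11)/6 = 54/6 = 9; σ²_Roofing = ((11−7)/6)² = 0.444
te_Electrical rough-in = (11 + 4·13 + 27)/6 = 90/6 = 15; σ²_Electrical rough-in = ((27−11)/6)² = 7.111
te_Plumbing rough-in = (3 + 4·9 + 15)/6 = 54/6 = 9; σ²_Plumbing rough-in = ((15−3)/6)² = 4.000
te_HVAC install = (7 + 4·10 + 13)/6 = 60/6 = 10; σ²_HVAC install = ((13−7)/6)² = 1.000
te_Insulation = (1 + 4·3 + 5)/6 = 18/6 = 3; σ²_Insulation = ((5−1)/6)² = 0.444
te_Drywall = (11 + 4·14 + 17)/6 = 84/6 = 14; σ²_Drywall = ((17−11)/6)² = 1.000
te_Painting = (3 + 4·7 + 17)/6 = 48/6 = 8; σ²_Painting = ((17−3)/6)² = 5.444
te_Flooring = (4 + 4·6 + 8)/6 = 36/6 = 6; σ²_Flooring = ((8−4)/6)² = 0.444
te_Trim work = (1 + 4·2 + 3)/6 = 12/6 = 2; σ²_Trim work = ((3−1)/6)² = 0.111

Forward pass:
ES_Roofing = 0; EF_Roofing = 9
ES_Electrical rough-in = 0; EF_Electrical rough-in = 15
ES_Plumbing rough-in = max(EF_Roofing=9, EF_Electrical rough-in=15) = 15; EF_Plumbing rough-in = 15+9 = 24
ES_HVAC install = max(EF_Roofing=9, EF_Electrical rough-in=15) = 15; EF_HVAC install = 15+10 = 25
ES_Insulation = max(EF_Roofing=9, EF_Electrical rough-in=15) = 15; EF_Insulation = 15+3 = 18
ES_Drywall = max(EF_Roofing=9, EF_Electrical rough-in=15) = 15; EF_Drywall = 15+14 = 29
ES_Painting = 24; EF_Painting = 24+8 = 32
ES_Flooring = max(EF_Roofing=9, EF_Insulation=18) = 18; EF_Flooring = 18+6 = 24
ES_Trim work = max(EF_HVAC install=25, EF_Drywall=29, EF_Painting=32, EF_Flooring=24) = 32; EF_Trim work = 32+2 = 34
Expected project duration μ = 34 weeks. Critical path: Electrical rough-in → Plumbing rough-in → Painting → Trim work.

Variances on critical path: σ²_Electrical rough-in=7.111, σ²_Plumbing rough-in=4.000, σ²_Painting=5.444, σ²_Trim work=0.111.
Largest is σ²_Electrical rough-in = 7.111.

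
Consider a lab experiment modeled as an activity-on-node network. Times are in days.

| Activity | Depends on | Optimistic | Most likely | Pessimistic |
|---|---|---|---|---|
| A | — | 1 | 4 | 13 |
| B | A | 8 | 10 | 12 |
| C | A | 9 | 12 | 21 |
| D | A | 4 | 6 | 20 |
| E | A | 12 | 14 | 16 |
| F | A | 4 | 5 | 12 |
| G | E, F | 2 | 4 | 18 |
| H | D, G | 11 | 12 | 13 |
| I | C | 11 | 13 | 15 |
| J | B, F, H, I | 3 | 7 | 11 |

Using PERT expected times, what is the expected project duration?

44 days

te_A = (1 + 4·4 + 13)/6 = 30/6 = 5
te_B = (8 + 4·10 + 12)/6 = 60/6 = 10
te_C = (9 + 4·12 + 21)/6 = 78/6 = 13
te_D = (4 + 4·6 + 20)/6 = 48/6 = 8
te_E = (12 + 4·14 + 16)/6 = 84/6 = 14
te_F = (4 + 4·5 + 12)/6 = 36/6 = 6
te_G = (2 + 4·4 + 18)/6 = 36/6 = 6
te_H = (11 + 4·12 + 13)/6 = 72/6 = 12
te_I = (11 + 4·13 + 15)/6 = 78/6 = 13
te_J = (3 + 4·7 + 11)/6 = 42/6 = 7

Forward pass:
ES_A = 0; EF_A = 5
ES_B = 5; EF_B = 5+10 = 15
ES_C = 5; EF_C = 5+13 = 18
ES_D = 5; EF_D = 5+8 = 13
ES_E = 5; EF_E = 5+14 = 19
ES_F = 5; EF_F = 5+6 = 11
ES_G = max(EF_E=19, EF_F=11) = 19; EF_G = 19+6 = 25
ES_H = max(EF_D=13, EF_G=25) = 25; EF_H = 25+12 = 37
ES_I = 18; EF_I = 18+13 = 31
ES_J = max(EF_B=15, EF_F=11, EF_H=37, EF_I=31) = 37; EF_J = 37+7 = 44
Expected project duration μ = 44 days. Critical path: A → E → G → H → J.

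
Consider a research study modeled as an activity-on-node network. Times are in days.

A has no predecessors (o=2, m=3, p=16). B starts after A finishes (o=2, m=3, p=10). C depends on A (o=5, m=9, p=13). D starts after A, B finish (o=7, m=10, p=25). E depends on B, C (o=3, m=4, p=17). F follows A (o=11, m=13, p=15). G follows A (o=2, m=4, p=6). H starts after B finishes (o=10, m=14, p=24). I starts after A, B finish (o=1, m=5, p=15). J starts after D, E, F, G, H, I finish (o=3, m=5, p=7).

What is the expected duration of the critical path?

te_A = (2 + 4·3 + 16)/6 = 30/6 = 5
te_B = (2 + 4·3 + 10)/6 = 24/6 = 4
te_C = (5 + 4·9 + 13)/6 = 54/6 = 9
te_D = (7 + 4·10 + 25)/6 = 72/6 = 12
te_E = (3 + 4·4 + 17)/6 = 36/6 = 6
te_F = (11 + 4·13 + 15)/6 = 78/6 = 13
te_G = (2 + 4·4 + 6)/6 = 24/6 = 4
te_H = (10 + 4·14 + 24)/6 = 90/6 = 15
te_I = (1 + 4·5 + 15)/6 = 36/6 = 6
te_J = (3 + 4·5 + 7)/6 = 30/6 = 5

Forward pass:
ES_A = 0; EF_A = 5
ES_B = 5; EF_B = 5+4 = 9
ES_C = 5; EF_C = 5+9 = 14
ES_D = max(EF_A=5, EF_B=9) = 9; EF_D = 9+12 = 21
ES_E = max(EF_B=9, EF_C=14) = 14; EF_E = 14+6 = 20
ES_F = 5; EF_F = 5+13 = 18
ES_G = 5; EF_G = 5+4 = 9
ES_H = 9; EF_H = 9+15 = 24
ES_I = max(EF_A=5, EF_B=9) = 9; EF_I = 9+6 = 15
ES_J = max(EF_D=21, EF_E=20, EF_F=18, EF_G=9, EF_H=24, EF_I=15) = 24; EF_J = 24+5 = 29
Expected project duration μ = 29 days. Critical path: A → B → H → J.

29 days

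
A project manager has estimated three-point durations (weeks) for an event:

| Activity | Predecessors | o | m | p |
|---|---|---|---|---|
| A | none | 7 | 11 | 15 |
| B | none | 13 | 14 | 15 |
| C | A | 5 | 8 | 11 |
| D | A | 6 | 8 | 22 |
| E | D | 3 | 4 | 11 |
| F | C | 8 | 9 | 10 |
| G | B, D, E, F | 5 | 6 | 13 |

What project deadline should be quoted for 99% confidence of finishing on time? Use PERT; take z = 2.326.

40.0 weeks

te_A = (7 + 4·11 + 15)/6 = 66/6 = 11; σ²_A = ((15−7)/6)² = 1.778
te_B = (13 + 4·14 + 15)/6 = 84/6 = 14; σ²_B = ((15−13)/6)² = 0.111
te_C = (5 + 4·8 + 11)/6 = 48/6 = 8; σ²_C = ((11−5)/6)² = 1.000
te_D = (6 + 4·8 + 22)/6 = 60/6 = 10; σ²_D = ((22−6)/6)² = 7.111
te_E = (3 + 4·4 + 11)/6 = 30/6 = 5; σ²_E = ((11−3)/6)² = 1.778
te_F = (8 + 4·9 + 10)/6 = 54/6 = 9; σ²_F = ((10−8)/6)² = 0.111
te_G = (5 + 4·6 + 13)/6 = 42/6 = 7; σ²_G = ((13−5)/6)² = 1.778

Forward pass:
ES_A = 0; EF_A = 11
ES_B = 0; EF_B = 14
ES_C = 11; EF_C = 11+8 = 19
ES_D = 11; EF_D = 11+10 = 21
ES_E = 21; EF_E = 21+5 = 26
ES_F = 19; EF_F = 19+9 = 28
ES_G = max(EF_B=14, EF_D=21, EF_E=26, EF_F=28) = 28; EF_G = 28+7 = 35
Expected project duration μ = 35 weeks. Critical path: A → C → F → G.

Variance along critical path = 1.778 + 1.000 + 0.111 + 1.778 = 4.667; σ = 2.160 weeks.
D = μ + z·σ = 35 + 2.326·2.160 = 40.0 weeks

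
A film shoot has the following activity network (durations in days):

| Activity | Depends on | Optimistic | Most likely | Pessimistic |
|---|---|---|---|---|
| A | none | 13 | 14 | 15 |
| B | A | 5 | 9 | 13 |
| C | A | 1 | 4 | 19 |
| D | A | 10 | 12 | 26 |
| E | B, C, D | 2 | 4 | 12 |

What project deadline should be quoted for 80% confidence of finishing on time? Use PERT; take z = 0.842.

35.7 days

te_A = (13 + 4·14 + 15)/6 = 84/6 = 14; σ²_A = ((15−13)/6)² = 0.111
te_B = (5 + 4·9 + 13)/6 = 54/6 = 9; σ²_B = ((13−5)/6)² = 1.778
te_C = (1 + 4·4 + 19)/6 = 36/6 = 6; σ²_C = ((19−1)/6)² = 9.000
te_D = (10 + 4·12 + 26)/6 = 84/6 = 14; σ²_D = ((26−10)/6)² = 7.111
te_E = (2 + 4·4 + 12)/6 = 30/6 = 5; σ²_E = ((12−2)/6)² = 2.778

Forward pass:
ES_A = 0; EF_A = 14
ES_B = 14; EF_B = 14+9 = 23
ES_C = 14; EF_C = 14+6 = 20
ES_D = 14; EF_D = 14+14 = 28
ES_E = max(EF_B=23, EF_C=20, EF_D=28) = 28; EF_E = 28+5 = 33
Expected project duration μ = 33 days. Critical path: A → D → E.

Variance along critical path = 0.111 + 7.111 + 2.778 = 10.000; σ = 3.162 days.
D = μ + z·σ = 33 + 0.842·3.162 = 35.7 days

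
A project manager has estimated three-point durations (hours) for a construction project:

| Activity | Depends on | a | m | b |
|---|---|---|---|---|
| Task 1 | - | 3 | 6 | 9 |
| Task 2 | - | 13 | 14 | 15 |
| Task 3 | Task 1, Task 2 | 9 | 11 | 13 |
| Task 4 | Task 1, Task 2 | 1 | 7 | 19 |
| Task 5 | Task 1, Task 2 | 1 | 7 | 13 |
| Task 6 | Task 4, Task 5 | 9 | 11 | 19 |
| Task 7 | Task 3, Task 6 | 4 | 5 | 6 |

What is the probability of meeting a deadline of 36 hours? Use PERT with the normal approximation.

te_Task 1 = (3 + 4·6 + 9)/6 = 36/6 = 6; σ²_Task 1 = ((9−3)/6)² = 1.000
te_Task 2 = (13 + 4·14 + 15)/6 = 84/6 = 14; σ²_Task 2 = ((15−13)/6)² = 0.111
te_Task 3 = (9 + 4·11 + 13)/6 = 66/6 = 11; σ²_Task 3 = ((13−9)/6)² = 0.444
te_Task 4 = (1 + 4·7 + 19)/6 = 48/6 = 8; σ²_Task 4 = ((19−1)/6)² = 9.000
te_Task 5 = (1 + 4·7 + 13)/6 = 42/6 = 7; σ²_Task 5 = ((13−1)/6)² = 4.000
te_Task 6 = (9 + 4·11 + 19)/6 = 72/6 = 12; σ²_Task 6 = ((19−9)/6)² = 2.778
te_Task 7 = (4 + 4·5 + 6)/6 = 30/6 = 5; σ²_Task 7 = ((6−4)/6)² = 0.111

Forward pass:
ES_Task 1 = 0; EF_Task 1 = 6
ES_Task 2 = 0; EF_Task 2 = 14
ES_Task 3 = max(EF_Task 1=6, EF_Task 2=14) = 14; EF_Task 3 = 14+11 = 25
ES_Task 4 = max(EF_Task 1=6, EF_Task 2=14) = 14; EF_Task 4 = 14+8 = 22
ES_Task 5 = max(EF_Task 1=6, EF_Task 2=14) = 14; EF_Task 5 = 14+7 = 21
ES_Task 6 = max(EF_Task 4=22, EF_Task 5=21) = 22; EF_Task 6 = 22+12 = 34
ES_Task 7 = max(EF_Task 3=25, EF_Task 6=34) = 34; EF_Task 7 = 34+5 = 39
Expected project duration μ = 39 hours. Critical path: Task 2 → Task 4 → Task 6 → Task 7.

Variance along critical path = 0.111 + 9.000 + 2.778 + 0.111 = 12.000; σ = √12.000 = 3.464 hours.
Z = (36 − 39) / 3.464 = -0.866
P(T ≤ 36) = Φ(-0.866) ≈ 0.193

0.193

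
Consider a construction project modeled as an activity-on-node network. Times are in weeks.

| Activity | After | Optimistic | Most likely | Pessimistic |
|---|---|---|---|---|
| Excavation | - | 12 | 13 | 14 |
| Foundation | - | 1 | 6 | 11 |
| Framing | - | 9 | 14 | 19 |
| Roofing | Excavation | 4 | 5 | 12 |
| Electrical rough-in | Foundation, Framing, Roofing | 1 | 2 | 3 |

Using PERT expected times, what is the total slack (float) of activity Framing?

te_Excavation = (12 + 4·13 + 14)/6 = 78/6 = 13
te_Foundation = (1 + 4·6 + 11)/6 = 36/6 = 6
te_Framing = (9 + 4·14 + 19)/6 = 84/6 = 14
te_Roofing = (4 + 4·5 + 12)/6 = 36/6 = 6
te_Electrical rough-in = (1 + 4·2 + 3)/6 = 12/6 = 2

Forward pass:
ES_Excavation = 0; EF_Excavation = 13
ES_Foundation = 0; EF_Foundation = 6
ES_Framing = 0; EF_Framing = 14
ES_Roofing = 13; EF_Roofing = 13+6 = 19
ES_Electrical rough-in = max(EF_Foundation=6, EF_Framing=14, EF_Roofing=19) = 19; EF_Electrical rough-in = 19+2 = 21
Expected project duration μ = 21 weeks. Critical path: Excavation → Roofing → Electrical rough-in.

Backward pass:
LF_Electrical rough-in = 21; LS_Electrical rough-in = 21−2 = 19
LF_Roofing = LS_Electrical rough-in = 19; LS_Roofing = 19−6 = 13
LF_Framing = LS_Electrical rough-in = 19; LS_Framing = 19−14 = 5
LF_Foundation = LS_Electrical rough-in = 19; LS_Foundation = 19−6 = 13
LF_Excavation = LS_Roofing = 13; LS_Excavation = 13−13 = 0
Slack_Framing = LS_Framing − ES_Framing = 5 − 0 = 5

5 weeks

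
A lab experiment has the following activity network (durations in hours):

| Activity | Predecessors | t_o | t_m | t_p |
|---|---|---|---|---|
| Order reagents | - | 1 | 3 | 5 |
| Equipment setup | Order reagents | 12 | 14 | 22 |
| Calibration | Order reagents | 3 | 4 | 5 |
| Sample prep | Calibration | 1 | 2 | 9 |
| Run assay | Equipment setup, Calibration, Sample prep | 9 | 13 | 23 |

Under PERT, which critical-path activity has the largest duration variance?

Run assay

te_Order reagents = (1 + 4·3 + 5)/6 = 18/6 = 3; σ²_Order reagents = ((5−1)/6)² = 0.444
te_Equipment setup = (12 + 4·14 + 22)/6 = 90/6 = 15; σ²_Equipment setup = ((22−12)/6)² = 2.778
te_Calibration = (3 + 4·4 + 5)/6 = 24/6 = 4; σ²_Calibration = ((5−3)/6)² = 0.111
te_Sample prep = (1 + 4·2 + 9)/6 = 18/6 = 3; σ²_Sample prep = ((9−1)/6)² = 1.778
te_Run assay = (9 + 4·13 + 23)/6 = 84/6 = 14; σ²_Run assay = ((23−9)/6)² = 5.444

Forward pass:
ES_Order reagents = 0; EF_Order reagents = 3
ES_Equipment setup = 3; EF_Equipment setup = 3+15 = 18
ES_Calibration = 3; EF_Calibration = 3+4 = 7
ES_Sample prep = 7; EF_Sample prep = 7+3 = 10
ES_Run assay = max(EF_Equipment setup=18, EF_Calibration=7, EF_Sample prep=10) = 18; EF_Run assay = 18+14 = 32
Expected project duration μ = 32 hours. Critical path: Order reagents → Equipment setup → Run assay.

Variances on critical path: σ²_Order reagents=0.444, σ²_Equipment setup=2.778, σ²_Run assay=5.444.
Largest is σ²_Run assay = 5.444.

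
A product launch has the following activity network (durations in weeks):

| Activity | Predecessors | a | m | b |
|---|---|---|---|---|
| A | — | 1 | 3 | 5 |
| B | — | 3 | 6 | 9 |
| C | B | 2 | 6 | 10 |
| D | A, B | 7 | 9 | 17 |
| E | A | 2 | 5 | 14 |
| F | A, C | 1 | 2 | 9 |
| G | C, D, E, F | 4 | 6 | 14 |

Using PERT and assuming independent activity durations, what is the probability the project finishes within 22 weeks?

0.348

te_A = (1 + 4·3 + 5)/6 = 18/6 = 3; σ²_A = ((5−1)/6)² = 0.444
te_B = (3 + 4·6 + 9)/6 = 36/6 = 6; σ²_B = ((9−3)/6)² = 1.000
te_C = (2 + 4·6 + 10)/6 = 36/6 = 6; σ²_C = ((10−2)/6)² = 1.778
te_D = (7 + 4·9 + 17)/6 = 60/6 = 10; σ²_D = ((17−7)/6)² = 2.778
te_E = (2 + 4·5 + 14)/6 = 36/6 = 6; σ²_E = ((14−2)/6)² = 4.000
te_F = (1 + 4·2 + 9)/6 = 18/6 = 3; σ²_F = ((9−1)/6)² = 1.778
te_G = (4 + 4·6 + 14)/6 = 42/6 = 7; σ²_G = ((14−4)/6)² = 2.778

Forward pass:
ES_A = 0; EF_A = 3
ES_B = 0; EF_B = 6
ES_C = 6; EF_C = 6+6 = 12
ES_D = max(EF_A=3, EF_B=6) = 6; EF_D = 6+10 = 16
ES_E = 3; EF_E = 3+6 = 9
ES_F = max(EF_A=3, EF_C=12) = 12; EF_F = 12+3 = 15
ES_G = max(EF_C=12, EF_D=16, EF_E=9, EF_F=15) = 16; EF_G = 16+7 = 23
Expected project duration μ = 23 weeks. Critical path: B → D → G.

Variance along critical path = 1.000 + 2.778 + 2.778 = 6.556; σ = √6.556 = 2.560 weeks.
Z = (22 − 23) / 2.560 = -0.391
P(T ≤ 22) = Φ(-0.391) ≈ 0.348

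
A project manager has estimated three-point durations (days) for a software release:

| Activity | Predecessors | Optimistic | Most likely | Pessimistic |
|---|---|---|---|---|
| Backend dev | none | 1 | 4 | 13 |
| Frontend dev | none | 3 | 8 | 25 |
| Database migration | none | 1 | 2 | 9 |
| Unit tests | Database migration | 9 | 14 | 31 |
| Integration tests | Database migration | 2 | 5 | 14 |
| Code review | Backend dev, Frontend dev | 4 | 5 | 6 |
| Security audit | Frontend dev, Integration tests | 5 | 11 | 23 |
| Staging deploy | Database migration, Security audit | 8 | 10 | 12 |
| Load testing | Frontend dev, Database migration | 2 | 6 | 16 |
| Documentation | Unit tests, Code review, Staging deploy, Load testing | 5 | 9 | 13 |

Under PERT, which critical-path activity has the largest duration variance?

Frontend dev

te_Backend dev = (1 + 4·4 + 13)/6 = 30/6 = 5; σ²_Backend dev = ((13−1)/6)² = 4.000
te_Frontend dev = (3 + 4·8 + 25)/6 = 60/6 = 10; σ²_Frontend dev = ((25−3)/6)² = 13.444
te_Database migration = (1 + 4·2 + 9)/6 = 18/6 = 3; σ²_Database migration = ((9−1)/6)² = 1.778
te_Unit tests = (9 + 4·14 + 31)/6 = 96/6 = 16; σ²_Unit tests = ((31−9)/6)² = 13.444
te_Integration tests = (2 + 4·5 + 14)/6 = 36/6 = 6; σ²_Integration tests = ((14−2)/6)² = 4.000
te_Code review = (4 + 4·5 + 6)/6 = 30/6 = 5; σ²_Code review = ((6−4)/6)² = 0.111
te_Security audit = (5 + 4·11 + 23)/6 = 72/6 = 12; σ²_Security audit = ((23−5)/6)² = 9.000
te_Staging deploy = (8 + 4·10 + 12)/6 = 60/6 = 10; σ²_Staging deploy = ((12−8)/6)² = 0.444
te_Load testing = (2 + 4·6 + 16)/6 = 42/6 = 7; σ²_Load testing = ((16−2)/6)² = 5.444
te_Documentation = (5 + 4·9 + 13)/6 = 54/6 = 9; σ²_Documentation = ((13−5)/6)² = 1.778

Forward pass:
ES_Backend dev = 0; EF_Backend dev = 5
ES_Frontend dev = 0; EF_Frontend dev = 10
ES_Database migration = 0; EF_Database migration = 3
ES_Unit tests = 3; EF_Unit tests = 3+16 = 19
ES_Integration tests = 3; EF_Integration tests = 3+6 = 9
ES_Code review = max(EF_Backend dev=5, EF_Frontend dev=10) = 10; EF_Code review = 10+5 = 15
ES_Security audit = max(EF_Frontend dev=10, EF_Integration tests=9) = 10; EF_Security audit = 10+12 = 22
ES_Staging deploy = max(EF_Database migration=3, EF_Security audit=22) = 22; EF_Staging deploy = 22+10 = 32
ES_Load testing = max(EF_Frontend dev=10, EF_Database migration=3) = 10; EF_Load testing = 10+7 = 17
ES_Documentation = max(EF_Unit tests=19, EF_Code review=15, EF_Staging deploy=32, EF_Load testing=17) = 32; EF_Documentation = 32+9 = 41
Expected project duration μ = 41 days. Critical path: Frontend dev → Security audit → Staging deploy → Documentation.

Variances on critical path: σ²_Frontend dev=13.444, σ²_Security audit=9.000, σ²_Staging deploy=0.444, σ²_Documentation=1.778.
Largest is σ²_Frontend dev = 13.444.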